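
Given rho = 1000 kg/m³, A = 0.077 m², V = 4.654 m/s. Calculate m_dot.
Formula: \dot{m} = \rho A V
m_dot = 1000·0.077·4.654 = 358.4 kg/s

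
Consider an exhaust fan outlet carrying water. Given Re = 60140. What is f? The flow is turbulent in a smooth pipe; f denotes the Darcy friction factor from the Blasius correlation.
Formula: f = \frac{0.316}{Re^{0.25}}
f = 0.316/60140^0.25 = 0.02018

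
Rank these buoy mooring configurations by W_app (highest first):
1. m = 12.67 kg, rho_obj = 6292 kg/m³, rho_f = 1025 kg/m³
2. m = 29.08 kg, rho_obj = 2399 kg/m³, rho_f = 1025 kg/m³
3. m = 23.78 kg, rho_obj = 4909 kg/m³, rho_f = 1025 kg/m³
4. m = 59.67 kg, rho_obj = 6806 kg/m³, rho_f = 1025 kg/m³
Case 1: W_app = 104 N
Case 2: W_app = 163.4 N
Case 3: W_app = 184.6 N
Case 4: W_app = 497.2 N
Ranking (highest first): 4, 3, 2, 1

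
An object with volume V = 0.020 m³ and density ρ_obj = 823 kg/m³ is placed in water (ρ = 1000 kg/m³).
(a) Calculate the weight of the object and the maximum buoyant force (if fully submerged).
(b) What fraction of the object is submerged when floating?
(a) W=rho_obj*g*V=823*9.81*0.020=161.5 N; F_B(max)=rho*g*V=1000*9.81*0.020=196.2 N
(b) Floating fraction=rho_obj/rho=823/1000=0.823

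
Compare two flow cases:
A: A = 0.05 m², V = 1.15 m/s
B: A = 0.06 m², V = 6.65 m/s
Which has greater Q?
Q(A) = 57.5 L/s, Q(B) = 399 L/s. Answer: B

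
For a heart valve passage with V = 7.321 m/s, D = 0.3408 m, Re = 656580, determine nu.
Formula: Re = \frac{V D}{\nu}
Substituting knowns: 656580 = 7.321·0.3408/nu
Solving for nu: nu = 7.321·0.3408/656580 = 3.800e-06 m²/s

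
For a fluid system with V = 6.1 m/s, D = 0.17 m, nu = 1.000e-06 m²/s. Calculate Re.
Formula: Re = \frac{V D}{\nu}
Re = 6.1·0.17/1.000e-06 = 1.037e+06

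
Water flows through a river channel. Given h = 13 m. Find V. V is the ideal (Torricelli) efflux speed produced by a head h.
Formula: V = \sqrt{2 g h}
V = √(2·9.81·13) = 15.97 m/s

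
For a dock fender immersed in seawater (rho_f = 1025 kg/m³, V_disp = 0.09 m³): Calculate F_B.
Formula: F_B = \rho_f g V_{disp}
F_B = 1025·9.81·0.09 = 905 N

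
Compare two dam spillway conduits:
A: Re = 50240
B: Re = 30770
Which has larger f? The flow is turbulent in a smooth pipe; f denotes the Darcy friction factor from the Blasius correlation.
f(A) = 0.02111, f(B) = 0.02386. Answer: B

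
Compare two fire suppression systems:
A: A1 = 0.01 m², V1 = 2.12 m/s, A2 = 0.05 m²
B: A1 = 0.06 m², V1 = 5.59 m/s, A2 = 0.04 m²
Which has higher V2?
V2(A) = 0.424 m/s, V2(B) = 8.385 m/s. Answer: B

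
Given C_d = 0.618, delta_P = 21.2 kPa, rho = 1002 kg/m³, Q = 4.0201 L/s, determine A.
Formula: Q = C_d A \sqrt{\frac{2 \Delta P}{\rho}}
Substituting knowns: 4.0201 = 0.618·A·√(2·(21.2·1000)/1002)·1000
Solving for A: A = (4.0201/1000)/(0.618·√(2·(21.2·1000)/1002)) = 0.001 m²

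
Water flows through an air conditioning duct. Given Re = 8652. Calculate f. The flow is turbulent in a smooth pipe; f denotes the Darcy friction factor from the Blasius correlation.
Formula: f = \frac{0.316}{Re^{0.25}}
f = 0.316/8652^0.25 = 0.03276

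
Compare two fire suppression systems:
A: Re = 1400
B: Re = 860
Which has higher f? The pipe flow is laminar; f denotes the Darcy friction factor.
f(A) = 0.04571, f(B) = 0.07442. Answer: B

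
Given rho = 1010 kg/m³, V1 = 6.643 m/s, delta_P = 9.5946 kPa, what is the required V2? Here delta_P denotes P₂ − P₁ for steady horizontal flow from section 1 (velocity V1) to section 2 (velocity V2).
Formula: \Delta P = \frac{1}{2} \rho (V_1^2 - V_2^2)
Substituting knowns: 9.5946 = 0.5·1010·(6.643² − V2²)/1000
Solving for V2: V2 = √(6.643² − 2·(9.5946·1000)/1010) = 5.013 m/s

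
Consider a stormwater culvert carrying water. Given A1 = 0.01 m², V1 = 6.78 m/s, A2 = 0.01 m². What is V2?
Formula: V_2 = \frac{A_1 V_1}{A_2}
V2 = 0.01·6.78/0.01 = 6.78 m/s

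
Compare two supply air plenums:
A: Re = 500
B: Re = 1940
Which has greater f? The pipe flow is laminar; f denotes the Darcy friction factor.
f(A) = 0.128, f(B) = 0.03299. Answer: A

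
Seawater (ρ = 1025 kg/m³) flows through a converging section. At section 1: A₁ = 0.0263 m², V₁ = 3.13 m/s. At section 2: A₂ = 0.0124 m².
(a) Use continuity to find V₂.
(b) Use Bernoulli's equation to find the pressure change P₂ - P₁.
(a) Continuity: A₁V₁=A₂V₂ -> V₂=A₁V₁/A₂=0.0263*3.13/0.0124=6.64 m/s
(b) Bernoulli: P₂-P₁=0.5*rho*(V₁^2-V₂^2)/1000=0.5*1025*(3.13^2-6.64^2)/1000=-17.58 kPa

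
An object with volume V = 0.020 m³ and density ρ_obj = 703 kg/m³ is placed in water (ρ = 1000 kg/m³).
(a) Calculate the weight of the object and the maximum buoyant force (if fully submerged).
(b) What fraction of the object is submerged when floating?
(a) W=rho_obj*g*V=703*9.81*0.020=137.9 N; F_B(max)=rho*g*V=1000*9.81*0.020=196.2 N
(b) Floating fraction=rho_obj/rho=703/1000=0.703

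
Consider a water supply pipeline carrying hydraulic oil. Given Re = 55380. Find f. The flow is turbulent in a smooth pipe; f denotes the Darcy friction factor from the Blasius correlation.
Formula: f = \frac{0.316}{Re^{0.25}}
f = 0.316/55380^0.25 = 0.0206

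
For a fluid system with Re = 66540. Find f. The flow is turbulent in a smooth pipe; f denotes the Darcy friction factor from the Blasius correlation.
Formula: f = \frac{0.316}{Re^{0.25}}
f = 0.316/66540^0.25 = 0.01968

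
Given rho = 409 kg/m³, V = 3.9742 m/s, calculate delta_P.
Formula: V = \sqrt{\frac{2 \Delta P}{\rho}}
Substituting knowns: 3.9742 = √(2·(delta_P·1000)/409)
Solving for delta_P: delta_P = 3.9742²·409/2/1000 = 3.23 kPa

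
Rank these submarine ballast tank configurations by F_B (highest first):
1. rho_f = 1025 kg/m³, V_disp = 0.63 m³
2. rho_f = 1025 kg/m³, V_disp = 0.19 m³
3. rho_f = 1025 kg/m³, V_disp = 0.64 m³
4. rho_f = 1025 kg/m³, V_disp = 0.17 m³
Case 1: F_B = 6335 N
Case 2: F_B = 1910 N
Case 3: F_B = 6435 N
Case 4: F_B = 1709 N
Ranking (highest first): 3, 1, 2, 4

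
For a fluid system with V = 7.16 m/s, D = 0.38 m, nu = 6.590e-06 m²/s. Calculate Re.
Formula: Re = \frac{V D}{\nu}
Re = 7.16·0.38/6.590e-06 = 412868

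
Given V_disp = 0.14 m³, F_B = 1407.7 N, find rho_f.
Formula: F_B = \rho_f g V_{disp}
Substituting knowns: 1407.7 = rho_f·9.81·0.14
Solving for rho_f: rho_f = 1407.7/(9.81·0.14) = 1025 kg/m³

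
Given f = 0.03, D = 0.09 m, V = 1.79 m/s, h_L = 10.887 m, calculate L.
Formula: h_L = f \frac{L}{D} \frac{V^2}{2g}
Substituting knowns: 10.887 = 0.03·(L/0.09)·1.79²/(2·9.81)
Solving for L: L = 10.887·2·9.81·0.09/(0.03·1.79²) = 200 m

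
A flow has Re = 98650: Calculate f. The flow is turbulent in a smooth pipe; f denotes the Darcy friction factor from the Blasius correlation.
Formula: f = \frac{0.316}{Re^{0.25}}
f = 0.316/98650^0.25 = 0.01783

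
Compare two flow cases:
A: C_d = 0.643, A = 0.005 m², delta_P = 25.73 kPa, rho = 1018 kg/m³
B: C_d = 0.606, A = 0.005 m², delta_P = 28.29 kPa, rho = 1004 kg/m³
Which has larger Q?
Q(A) = 22.86 L/s, Q(B) = 22.75 L/s. Answer: A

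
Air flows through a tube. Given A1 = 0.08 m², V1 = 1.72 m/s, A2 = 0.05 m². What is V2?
Formula: V_2 = \frac{A_1 V_1}{A_2}
V2 = 0.08·1.72/0.05 = 2.752 m/s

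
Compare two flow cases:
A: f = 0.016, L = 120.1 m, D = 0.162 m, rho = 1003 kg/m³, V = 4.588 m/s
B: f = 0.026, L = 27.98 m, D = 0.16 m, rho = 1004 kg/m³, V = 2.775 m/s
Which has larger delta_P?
delta_P(A) = 125.2 kPa, delta_P(B) = 17.58 kPa. Answer: A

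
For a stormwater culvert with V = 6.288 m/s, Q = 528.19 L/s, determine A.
Formula: Q = A V
Substituting knowns: 528.19 = A·6.288·1000
Solving for A: A = (528.19/1000)/6.288 = 0.084 m²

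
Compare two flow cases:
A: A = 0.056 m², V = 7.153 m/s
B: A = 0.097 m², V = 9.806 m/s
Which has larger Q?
Q(A) = 400.6 L/s, Q(B) = 951.2 L/s. Answer: B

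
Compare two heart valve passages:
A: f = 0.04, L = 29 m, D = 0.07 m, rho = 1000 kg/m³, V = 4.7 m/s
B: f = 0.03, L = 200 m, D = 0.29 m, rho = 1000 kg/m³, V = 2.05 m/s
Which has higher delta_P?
delta_P(A) = 183 kPa, delta_P(B) = 43.47 kPa. Answer: A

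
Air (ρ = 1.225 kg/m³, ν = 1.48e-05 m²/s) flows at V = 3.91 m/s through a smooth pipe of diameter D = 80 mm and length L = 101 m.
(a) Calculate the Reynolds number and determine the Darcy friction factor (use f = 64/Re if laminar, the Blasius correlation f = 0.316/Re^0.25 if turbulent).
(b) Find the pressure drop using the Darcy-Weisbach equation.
(a) Re = V·D/ν = 3.91·0.08/1.48e-05 = 21135 → turbulent (Re > 4000); f = 0.316/Re^0.25 = 0.316/21135^0.25 = 0.026208
(b) Darcy-Weisbach: ΔP = f·(L/D)·½ρV²/1000 = 0.026208·(101/0.080)·½·1.225·3.91²/1000 = 0.3098 kPa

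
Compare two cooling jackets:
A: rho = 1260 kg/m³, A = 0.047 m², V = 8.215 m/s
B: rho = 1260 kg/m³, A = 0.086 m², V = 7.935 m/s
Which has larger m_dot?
m_dot(A) = 486.5 kg/s, m_dot(B) = 859.8 kg/s. Answer: B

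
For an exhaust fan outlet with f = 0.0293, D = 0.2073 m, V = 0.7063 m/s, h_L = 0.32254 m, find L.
Formula: h_L = f \frac{L}{D} \frac{V^2}{2g}
Substituting knowns: 0.32254 = 0.0293·(L/0.2073)·0.7063²/(2·9.81)
Solving for L: L = 0.32254·2·9.81·0.2073/(0.0293·0.7063²) = 89.75 m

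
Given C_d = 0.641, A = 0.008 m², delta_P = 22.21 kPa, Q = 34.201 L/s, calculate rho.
Formula: Q = C_d A \sqrt{\frac{2 \Delta P}{\rho}}
Substituting knowns: 34.201 = 0.641·0.008·√(2·(22.21·1000)/rho)·1000
Solving for rho: rho = 2·(22.21·1000)/((34.201/1000)/(0.641·0.008))² = 998.6 kg/m³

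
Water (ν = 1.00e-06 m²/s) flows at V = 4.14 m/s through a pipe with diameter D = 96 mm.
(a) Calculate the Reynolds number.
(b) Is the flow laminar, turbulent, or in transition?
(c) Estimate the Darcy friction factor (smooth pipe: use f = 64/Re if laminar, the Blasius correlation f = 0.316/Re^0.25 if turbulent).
(a) Re = V·D/ν = 4.14·0.096/1.00e-06 = 397440
(b) Flow regime: turbulent (Re > 4000)
(c) Friction factor: f = 0.316/Re^0.25 = 0.316/397440^0.25 = 0.01259 (Blasius is strictly valid for Re ≲ 1e5; used here as the smooth-pipe estimate the problem specifies)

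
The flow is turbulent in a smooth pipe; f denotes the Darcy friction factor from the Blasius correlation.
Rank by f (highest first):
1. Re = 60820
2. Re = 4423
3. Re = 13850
Case 1: f = 0.02012
Case 2: f = 0.03875
Case 3: f = 0.02913
Ranking (highest first): 2, 3, 1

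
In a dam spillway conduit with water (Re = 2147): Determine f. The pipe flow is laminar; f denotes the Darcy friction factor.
Formula: f = \frac{64}{Re}
f = 64/2147 = 0.02981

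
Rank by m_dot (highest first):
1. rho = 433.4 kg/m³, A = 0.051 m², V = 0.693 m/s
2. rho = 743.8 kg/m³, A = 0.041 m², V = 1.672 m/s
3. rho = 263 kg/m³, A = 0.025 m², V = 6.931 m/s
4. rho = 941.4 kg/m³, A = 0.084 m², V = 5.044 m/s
Case 1: m_dot = 15.32 kg/s
Case 2: m_dot = 50.99 kg/s
Case 3: m_dot = 45.57 kg/s
Case 4: m_dot = 398.9 kg/s
Ranking (highest first): 4, 2, 3, 1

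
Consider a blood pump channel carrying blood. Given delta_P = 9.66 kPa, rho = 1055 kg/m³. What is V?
Formula: V = \sqrt{\frac{2 \Delta P}{\rho}}
V = √(2·(9.66·1000)/1055) = 4.279 m/s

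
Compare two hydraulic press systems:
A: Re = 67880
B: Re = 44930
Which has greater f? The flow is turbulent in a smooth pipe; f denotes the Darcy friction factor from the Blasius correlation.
f(A) = 0.01958, f(B) = 0.0217. Answer: B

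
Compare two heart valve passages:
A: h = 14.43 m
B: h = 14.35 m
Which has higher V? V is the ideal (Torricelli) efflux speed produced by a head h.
V(A) = 16.83 m/s, V(B) = 16.78 m/s. Answer: A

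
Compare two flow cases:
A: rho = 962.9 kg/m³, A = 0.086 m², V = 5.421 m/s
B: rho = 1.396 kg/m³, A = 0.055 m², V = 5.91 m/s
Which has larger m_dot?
m_dot(A) = 448.9 kg/s, m_dot(B) = 0.4538 kg/s. Answer: A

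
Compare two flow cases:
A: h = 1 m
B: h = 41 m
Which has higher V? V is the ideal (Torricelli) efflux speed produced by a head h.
V(A) = 4.429 m/s, V(B) = 28.36 m/s. Answer: B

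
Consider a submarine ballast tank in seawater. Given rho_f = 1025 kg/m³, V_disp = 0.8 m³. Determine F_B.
Formula: F_B = \rho_f g V_{disp}
F_B = 1025·9.81·0.8 = 8044 N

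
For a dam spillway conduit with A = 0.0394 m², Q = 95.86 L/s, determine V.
Formula: Q = A V
Substituting knowns: 95.86 = 0.0394·V·1000
Solving for V: V = (95.86/1000)/0.0394 = 2.433 m/s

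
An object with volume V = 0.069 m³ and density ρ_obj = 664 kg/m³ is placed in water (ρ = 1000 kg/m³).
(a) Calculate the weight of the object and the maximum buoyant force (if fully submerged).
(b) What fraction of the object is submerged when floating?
(a) W=rho_obj*g*V=664*9.81*0.069=449.5 N; F_B(max)=rho*g*V=1000*9.81*0.069=676.9 N
(b) Floating fraction=rho_obj/rho=664/1000=0.664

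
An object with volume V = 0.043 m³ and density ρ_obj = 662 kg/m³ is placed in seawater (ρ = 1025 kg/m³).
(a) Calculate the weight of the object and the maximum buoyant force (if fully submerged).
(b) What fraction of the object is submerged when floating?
(a) W=rho_obj*g*V=662*9.81*0.043=279.3 N; F_B(max)=rho*g*V=1025*9.81*0.043=432.4 N
(b) Floating fraction=rho_obj/rho=662/1025=0.646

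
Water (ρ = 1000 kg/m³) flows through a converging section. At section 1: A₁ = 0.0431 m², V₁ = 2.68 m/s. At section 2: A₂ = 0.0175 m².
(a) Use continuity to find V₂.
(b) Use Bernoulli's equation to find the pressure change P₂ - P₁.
(a) Continuity: A₁V₁=A₂V₂ -> V₂=A₁V₁/A₂=0.0431*2.68/0.0175=6.60 m/s
(b) Bernoulli: P₂-P₁=0.5*rho*(V₁^2-V₂^2)/1000=0.5*1000*(2.68^2-6.60^2)/1000=-18.19 kPa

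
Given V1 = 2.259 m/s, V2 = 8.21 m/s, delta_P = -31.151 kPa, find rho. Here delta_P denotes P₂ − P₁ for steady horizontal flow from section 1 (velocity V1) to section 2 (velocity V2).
Formula: \Delta P = \frac{1}{2} \rho (V_1^2 - V_2^2)
Substituting knowns: -31.151 = 0.5·rho·(2.259² − 8.21²)/1000
Solving for rho: rho = 2·(-31.151·1000)/(2.259² − 8.21²) = 1000 kg/m³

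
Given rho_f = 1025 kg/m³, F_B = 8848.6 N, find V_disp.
Formula: F_B = \rho_f g V_{disp}
Substituting knowns: 8848.6 = 1025·9.81·V_disp
Solving for V_disp: V_disp = 8848.6/(1025·9.81) = 0.88 m³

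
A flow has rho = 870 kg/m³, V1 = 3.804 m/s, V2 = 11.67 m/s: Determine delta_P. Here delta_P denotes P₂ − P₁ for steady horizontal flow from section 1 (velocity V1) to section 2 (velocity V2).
Formula: \Delta P = \frac{1}{2} \rho (V_1^2 - V_2^2)
delta_P = 0.5·870·(3.804² − 11.67²)/1000 = -52.95 kPa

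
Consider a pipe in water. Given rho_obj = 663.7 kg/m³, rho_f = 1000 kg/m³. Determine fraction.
Formula: f_{sub} = \frac{\rho_{obj}}{\rho_f}
fraction = 663.7/1000 = 0.6637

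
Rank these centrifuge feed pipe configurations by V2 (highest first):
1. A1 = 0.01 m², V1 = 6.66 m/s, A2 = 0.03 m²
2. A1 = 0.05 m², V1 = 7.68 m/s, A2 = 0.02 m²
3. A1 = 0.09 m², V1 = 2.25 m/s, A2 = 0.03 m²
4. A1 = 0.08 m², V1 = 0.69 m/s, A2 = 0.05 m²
Case 1: V2 = 2.22 m/s
Case 2: V2 = 19.2 m/s
Case 3: V2 = 6.75 m/s
Case 4: V2 = 1.104 m/s
Ranking (highest first): 2, 3, 1, 4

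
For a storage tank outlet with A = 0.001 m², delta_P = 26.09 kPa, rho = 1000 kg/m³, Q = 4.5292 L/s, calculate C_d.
Formula: Q = C_d A \sqrt{\frac{2 \Delta P}{\rho}}
Substituting knowns: 4.5292 = C_d·0.001·√(2·(26.09·1000)/1000)·1000
Solving for C_d: C_d = (4.5292/1000)/(0.001·√(2·(26.09·1000)/1000)) = 0.627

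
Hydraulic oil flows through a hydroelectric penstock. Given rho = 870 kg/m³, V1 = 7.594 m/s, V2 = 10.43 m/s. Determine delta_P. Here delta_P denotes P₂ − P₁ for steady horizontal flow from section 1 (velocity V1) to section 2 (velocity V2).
Formula: \Delta P = \frac{1}{2} \rho (V_1^2 - V_2^2)
delta_P = 0.5·870·(7.594² − 10.43²)/1000 = -22.24 kPa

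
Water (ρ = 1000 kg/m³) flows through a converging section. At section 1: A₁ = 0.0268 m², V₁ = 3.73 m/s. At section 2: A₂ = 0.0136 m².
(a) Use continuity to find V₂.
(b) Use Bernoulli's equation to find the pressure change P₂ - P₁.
(a) Continuity: A₁V₁=A₂V₂ -> V₂=A₁V₁/A₂=0.0268*3.73/0.0136=7.35 m/s
(b) Bernoulli: P₂-P₁=0.5*rho*(V₁^2-V₂^2)/1000=0.5*1000*(3.73^2-7.35^2)/1000=-20.05 kPa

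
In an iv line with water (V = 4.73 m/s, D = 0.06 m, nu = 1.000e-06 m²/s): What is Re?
Formula: Re = \frac{V D}{\nu}
Re = 4.73·0.06/1.000e-06 = 283800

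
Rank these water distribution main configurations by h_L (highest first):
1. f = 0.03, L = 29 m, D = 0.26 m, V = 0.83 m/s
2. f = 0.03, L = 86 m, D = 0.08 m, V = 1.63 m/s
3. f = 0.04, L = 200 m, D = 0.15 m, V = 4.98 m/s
Case 1: h_L = 0.1175 m
Case 2: h_L = 4.367 m
Case 3: h_L = 67.42 m
Ranking (highest first): 3, 2, 1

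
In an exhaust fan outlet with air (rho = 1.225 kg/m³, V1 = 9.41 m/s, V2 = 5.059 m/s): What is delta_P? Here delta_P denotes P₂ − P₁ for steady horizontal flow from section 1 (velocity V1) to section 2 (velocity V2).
Formula: \Delta P = \frac{1}{2} \rho (V_1^2 - V_2^2)
delta_P = 0.5·1.225·(9.41² − 5.059²)/1000 = 0.03856 kPa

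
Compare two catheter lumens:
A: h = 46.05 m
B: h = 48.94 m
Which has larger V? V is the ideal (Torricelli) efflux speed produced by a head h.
V(A) = 30.06 m/s, V(B) = 30.99 m/s. Answer: B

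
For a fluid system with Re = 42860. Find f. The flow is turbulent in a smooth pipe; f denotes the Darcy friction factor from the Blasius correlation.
Formula: f = \frac{0.316}{Re^{0.25}}
f = 0.316/42860^0.25 = 0.02196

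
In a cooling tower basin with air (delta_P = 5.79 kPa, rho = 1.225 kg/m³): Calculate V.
Formula: V = \sqrt{\frac{2 \Delta P}{\rho}}
V = √(2·(5.79·1000)/1.225) = 97.23 m/s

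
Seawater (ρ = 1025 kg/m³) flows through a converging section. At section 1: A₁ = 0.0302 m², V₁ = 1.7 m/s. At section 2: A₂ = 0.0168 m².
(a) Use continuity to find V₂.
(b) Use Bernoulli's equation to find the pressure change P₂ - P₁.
(a) Continuity: A₁V₁=A₂V₂ -> V₂=A₁V₁/A₂=0.0302*1.7/0.0168=3.06 m/s
(b) Bernoulli: P₂-P₁=0.5*rho*(V₁^2-V₂^2)/1000=0.5*1025*(1.7^2-3.06^2)/1000=-3.318 kPa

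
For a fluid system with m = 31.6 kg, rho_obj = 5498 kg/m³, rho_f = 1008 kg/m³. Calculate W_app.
Formula: W_{app} = mg\left(1 - \frac{\rho_f}{\rho_{obj}}\right)
W_app = 31.6·9.81·(1 − 1008/5498) = 253.2 N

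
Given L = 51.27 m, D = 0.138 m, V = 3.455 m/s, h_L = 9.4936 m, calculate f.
Formula: h_L = f \frac{L}{D} \frac{V^2}{2g}
Substituting knowns: 9.4936 = f·(51.27/0.138)·3.455²/(2·9.81)
Solving for f: f = 9.4936·2·9.81/((51.27/0.138)·3.455²) = 0.042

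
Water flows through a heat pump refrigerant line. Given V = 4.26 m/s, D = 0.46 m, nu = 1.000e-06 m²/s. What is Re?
Formula: Re = \frac{V D}{\nu}
Re = 4.26·0.46/1.000e-06 = 1.960e+06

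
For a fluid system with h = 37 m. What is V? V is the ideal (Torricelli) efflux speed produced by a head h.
Formula: V = \sqrt{2 g h}
V = √(2·9.81·37) = 26.94 m/s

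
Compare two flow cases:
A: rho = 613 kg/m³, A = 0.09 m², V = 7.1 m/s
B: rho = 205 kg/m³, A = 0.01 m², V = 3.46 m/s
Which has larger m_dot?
m_dot(A) = 391.7 kg/s, m_dot(B) = 7.093 kg/s. Answer: A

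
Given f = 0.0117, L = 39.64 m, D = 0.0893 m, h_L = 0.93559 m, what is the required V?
Formula: h_L = f \frac{L}{D} \frac{V^2}{2g}
Substituting knowns: 0.93559 = 0.0117·(39.64/0.0893)·V²/(2·9.81)
Solving for V: V = √(0.93559·2·9.81/(0.0117·(39.64/0.0893))) = 1.88 m/s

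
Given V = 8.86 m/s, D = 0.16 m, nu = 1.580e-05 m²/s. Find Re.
Formula: Re = \frac{V D}{\nu}
Re = 8.86·0.16/1.580e-05 = 89722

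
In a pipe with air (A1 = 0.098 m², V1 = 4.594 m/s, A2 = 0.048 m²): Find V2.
Formula: V_2 = \frac{A_1 V_1}{A_2}
V2 = 0.098·4.594/0.048 = 9.379 m/s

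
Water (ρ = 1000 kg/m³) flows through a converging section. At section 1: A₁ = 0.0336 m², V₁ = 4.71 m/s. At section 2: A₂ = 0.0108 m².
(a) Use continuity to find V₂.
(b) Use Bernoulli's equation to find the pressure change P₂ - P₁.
(a) Continuity: A₁V₁=A₂V₂ -> V₂=A₁V₁/A₂=0.0336*4.71/0.0108=14.65 m/s
(b) Bernoulli: P₂-P₁=0.5*rho*(V₁^2-V₂^2)/1000=0.5*1000*(4.71^2-14.65^2)/1000=-96.22 kPa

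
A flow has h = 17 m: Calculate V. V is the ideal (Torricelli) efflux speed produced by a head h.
Formula: V = \sqrt{2 g h}
V = √(2·9.81·17) = 18.26 m/s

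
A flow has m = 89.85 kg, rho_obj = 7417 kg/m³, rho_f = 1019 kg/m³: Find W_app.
Formula: W_{app} = mg\left(1 - \frac{\rho_f}{\rho_{obj}}\right)
W_app = 89.85·9.81·(1 − 1019/7417) = 760.3 N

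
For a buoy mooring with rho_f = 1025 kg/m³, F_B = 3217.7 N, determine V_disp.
Formula: F_B = \rho_f g V_{disp}
Substituting knowns: 3217.7 = 1025·9.81·V_disp
Solving for V_disp: V_disp = 3217.7/(1025·9.81) = 0.32 m³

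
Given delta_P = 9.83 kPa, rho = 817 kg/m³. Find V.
Formula: V = \sqrt{\frac{2 \Delta P}{\rho}}
V = √(2·(9.83·1000)/817) = 4.905 m/s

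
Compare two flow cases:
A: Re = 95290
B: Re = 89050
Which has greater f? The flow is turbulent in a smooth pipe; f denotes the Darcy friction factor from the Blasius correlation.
f(A) = 0.01799, f(B) = 0.01829. Answer: B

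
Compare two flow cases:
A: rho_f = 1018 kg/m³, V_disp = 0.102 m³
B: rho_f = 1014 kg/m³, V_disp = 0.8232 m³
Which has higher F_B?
F_B(A) = 1019 N, F_B(B) = 8189 N. Answer: B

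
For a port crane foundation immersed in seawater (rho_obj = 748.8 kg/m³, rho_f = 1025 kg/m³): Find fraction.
Formula: f_{sub} = \frac{\rho_{obj}}{\rho_f}
fraction = 748.8/1025 = 0.7305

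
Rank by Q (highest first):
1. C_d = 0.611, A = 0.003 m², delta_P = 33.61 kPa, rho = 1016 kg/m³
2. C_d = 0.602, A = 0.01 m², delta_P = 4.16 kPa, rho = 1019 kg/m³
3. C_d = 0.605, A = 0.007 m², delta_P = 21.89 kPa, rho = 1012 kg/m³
Case 1: Q = 14.91 L/s
Case 2: Q = 17.2 L/s
Case 3: Q = 27.85 L/s
Ranking (highest first): 3, 2, 1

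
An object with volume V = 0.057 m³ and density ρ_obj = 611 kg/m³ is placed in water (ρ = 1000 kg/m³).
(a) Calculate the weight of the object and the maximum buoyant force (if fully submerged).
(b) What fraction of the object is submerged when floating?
(a) W=rho_obj*g*V=611*9.81*0.057=341.7 N; F_B(max)=rho*g*V=1000*9.81*0.057=559.2 N
(b) Floating fraction=rho_obj/rho=611/1000=0.611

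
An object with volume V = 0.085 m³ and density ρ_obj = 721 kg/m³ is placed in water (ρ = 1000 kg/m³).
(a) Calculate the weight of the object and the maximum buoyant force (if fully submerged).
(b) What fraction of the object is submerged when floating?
(a) W=rho_obj*g*V=721*9.81*0.085=601.2 N; F_B(max)=rho*g*V=1000*9.81*0.085=833.9 N
(b) Floating fraction=rho_obj/rho=721/1000=0.721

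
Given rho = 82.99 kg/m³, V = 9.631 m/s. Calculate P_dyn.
Formula: P_{dyn} = \frac{1}{2} \rho V^2
P_dyn = 0.5·82.99·9.631²/1000 = 3.849 kPa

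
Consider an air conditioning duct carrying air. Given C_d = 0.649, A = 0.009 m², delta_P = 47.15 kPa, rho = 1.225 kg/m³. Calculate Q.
Formula: Q = C_d A \sqrt{\frac{2 \Delta P}{\rho}}
Q = 0.649·0.009·√(2·(47.15·1000)/1.225)·1000 = 1621 L/s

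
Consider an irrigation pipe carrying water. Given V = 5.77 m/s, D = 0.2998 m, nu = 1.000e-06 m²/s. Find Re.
Formula: Re = \frac{V D}{\nu}
Re = 5.77·0.2998/1.000e-06 = 1.730e+06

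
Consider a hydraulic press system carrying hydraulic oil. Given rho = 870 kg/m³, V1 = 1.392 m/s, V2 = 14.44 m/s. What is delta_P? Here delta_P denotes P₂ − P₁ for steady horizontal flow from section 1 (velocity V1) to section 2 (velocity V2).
Formula: \Delta P = \frac{1}{2} \rho (V_1^2 - V_2^2)
delta_P = 0.5·870·(1.392² − 14.44²)/1000 = -89.86 kPa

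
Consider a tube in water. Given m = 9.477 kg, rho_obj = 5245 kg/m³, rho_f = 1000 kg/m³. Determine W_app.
Formula: W_{app} = mg\left(1 - \frac{\rho_f}{\rho_{obj}}\right)
W_app = 9.477·9.81·(1 − 1000/5245) = 75.24 N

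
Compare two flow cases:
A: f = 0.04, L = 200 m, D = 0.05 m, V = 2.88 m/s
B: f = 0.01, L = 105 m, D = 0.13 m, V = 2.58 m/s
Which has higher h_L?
h_L(A) = 67.64 m, h_L(B) = 2.74 m. Answer: A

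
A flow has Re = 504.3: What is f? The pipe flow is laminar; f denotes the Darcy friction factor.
Formula: f = \frac{64}{Re}
f = 64/504.3 = 0.1269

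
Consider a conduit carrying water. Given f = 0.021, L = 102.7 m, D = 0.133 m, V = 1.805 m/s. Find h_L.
Formula: h_L = f \frac{L}{D} \frac{V^2}{2g}
h_L = 0.021·(102.7/0.133)·1.805²/(2·9.81) = 2.693 m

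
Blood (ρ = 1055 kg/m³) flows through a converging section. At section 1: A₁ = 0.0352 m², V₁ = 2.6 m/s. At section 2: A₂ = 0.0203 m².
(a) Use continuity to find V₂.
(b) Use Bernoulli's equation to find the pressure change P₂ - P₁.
(a) Continuity: A₁V₁=A₂V₂ -> V₂=A₁V₁/A₂=0.0352*2.6/0.0203=4.51 m/s
(b) Bernoulli: P₂-P₁=0.5*rho*(V₁^2-V₂^2)/1000=0.5*1055*(2.6^2-4.51^2)/1000=-7.164 kPa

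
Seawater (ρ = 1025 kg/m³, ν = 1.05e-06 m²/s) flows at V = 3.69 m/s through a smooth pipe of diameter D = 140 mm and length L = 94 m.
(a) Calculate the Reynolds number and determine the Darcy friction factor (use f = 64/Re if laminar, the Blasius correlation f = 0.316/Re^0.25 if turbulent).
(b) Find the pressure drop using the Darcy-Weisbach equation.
(a) Re = V·D/ν = 3.69·0.14/1.05e-06 = 492000 → turbulent (Re > 4000); f = 0.316/Re^0.25 = 0.316/492000^0.25 = 0.011932 (Blasius is strictly valid for Re ≲ 1e5; used here as the smooth-pipe estimate the problem specifies)
(b) Darcy-Weisbach: ΔP = f·(L/D)·½ρV²/1000 = 0.011932·(94/0.140)·½·1025·3.69²/1000 = 55.91 kPa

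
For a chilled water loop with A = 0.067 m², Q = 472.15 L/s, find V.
Formula: Q = A V
Substituting knowns: 472.15 = 0.067·V·1000
Solving for V: V = (472.15/1000)/0.067 = 7.047 m/s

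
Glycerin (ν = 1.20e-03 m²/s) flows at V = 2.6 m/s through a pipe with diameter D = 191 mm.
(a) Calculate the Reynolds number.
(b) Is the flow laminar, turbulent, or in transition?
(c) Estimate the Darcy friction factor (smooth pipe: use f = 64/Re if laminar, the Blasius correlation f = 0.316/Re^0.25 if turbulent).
(a) Re = V·D/ν = 2.6·0.191/1.20e-03 = 413.83
(b) Flow regime: laminar (Re < 2300)
(c) Friction factor: f = 64/Re = 64/413.83 = 0.1547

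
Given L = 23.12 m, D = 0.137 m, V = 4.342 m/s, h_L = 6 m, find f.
Formula: h_L = f \frac{L}{D} \frac{V^2}{2g}
Substituting knowns: 6 = f·(23.12/0.137)·4.342²/(2·9.81)
Solving for f: f = 6·2·9.81/((23.12/0.137)·4.342²) = 0.037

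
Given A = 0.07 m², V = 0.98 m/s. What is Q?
Formula: Q = A V
Q = 0.07·0.98·1000 = 68.6 L/s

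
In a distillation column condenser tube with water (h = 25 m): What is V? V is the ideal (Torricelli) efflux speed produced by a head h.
Formula: V = \sqrt{2 g h}
V = √(2·9.81·25) = 22.15 m/s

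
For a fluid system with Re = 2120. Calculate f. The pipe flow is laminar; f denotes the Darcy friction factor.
Formula: f = \frac{64}{Re}
f = 64/2120 = 0.03019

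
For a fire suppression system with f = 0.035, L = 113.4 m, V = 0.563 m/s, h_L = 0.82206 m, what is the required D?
Formula: h_L = f \frac{L}{D} \frac{V^2}{2g}
Substituting knowns: 0.82206 = 0.035·(113.4/D)·0.563²/(2·9.81)
Solving for D: D = 0.035·113.4·0.563²/(2·9.81·0.82206) = 0.078 m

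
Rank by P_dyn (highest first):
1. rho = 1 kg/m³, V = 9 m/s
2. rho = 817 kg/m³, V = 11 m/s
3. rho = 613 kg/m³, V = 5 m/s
Case 1: P_dyn = 0.0405 kPa
Case 2: P_dyn = 49.43 kPa
Case 3: P_dyn = 7.662 kPa
Ranking (highest first): 2, 3, 1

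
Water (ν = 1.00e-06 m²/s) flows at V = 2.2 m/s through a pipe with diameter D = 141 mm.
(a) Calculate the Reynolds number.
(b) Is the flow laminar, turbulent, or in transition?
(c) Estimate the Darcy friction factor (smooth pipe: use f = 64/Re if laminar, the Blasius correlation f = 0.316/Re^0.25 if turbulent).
(a) Re = V·D/ν = 2.2·0.141/1.00e-06 = 310200
(b) Flow regime: turbulent (Re > 4000)
(c) Friction factor: f = 0.316/Re^0.25 = 0.316/310200^0.25 = 0.01339 (Blasius is strictly valid for Re ≲ 1e5; used here as the smooth-pipe estimate the problem specifies)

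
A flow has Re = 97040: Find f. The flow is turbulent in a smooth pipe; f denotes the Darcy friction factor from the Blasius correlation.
Formula: f = \frac{0.316}{Re^{0.25}}
f = 0.316/97040^0.25 = 0.0179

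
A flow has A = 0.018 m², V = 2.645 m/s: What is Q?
Formula: Q = A V
Q = 0.018·2.645·1000 = 47.61 L/s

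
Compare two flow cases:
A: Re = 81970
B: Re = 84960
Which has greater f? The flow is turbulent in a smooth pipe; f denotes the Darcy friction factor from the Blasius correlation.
f(A) = 0.01868, f(B) = 0.01851. Answer: A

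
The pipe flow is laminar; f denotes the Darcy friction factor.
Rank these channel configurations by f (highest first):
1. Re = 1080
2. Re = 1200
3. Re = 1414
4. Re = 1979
Case 1: f = 0.05926
Case 2: f = 0.05333
Case 3: f = 0.04526
Case 4: f = 0.03234
Ranking (highest first): 1, 2, 3, 4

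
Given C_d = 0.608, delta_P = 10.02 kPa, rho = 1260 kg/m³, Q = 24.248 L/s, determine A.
Formula: Q = C_d A \sqrt{\frac{2 \Delta P}{\rho}}
Substituting knowns: 24.248 = 0.608·A·√(2·(10.02·1000)/1260)·1000
Solving for A: A = (24.248/1000)/(0.608·√(2·(10.02·1000)/1260)) = 0.01 m²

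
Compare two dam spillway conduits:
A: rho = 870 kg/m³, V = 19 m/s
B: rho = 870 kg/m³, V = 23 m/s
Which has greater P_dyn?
P_dyn(A) = 157 kPa, P_dyn(B) = 230.1 kPa. Answer: B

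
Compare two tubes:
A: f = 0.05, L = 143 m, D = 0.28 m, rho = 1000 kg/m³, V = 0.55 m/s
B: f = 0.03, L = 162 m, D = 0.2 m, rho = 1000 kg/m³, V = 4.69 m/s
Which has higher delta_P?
delta_P(A) = 3.862 kPa, delta_P(B) = 267.3 kPa. Answer: B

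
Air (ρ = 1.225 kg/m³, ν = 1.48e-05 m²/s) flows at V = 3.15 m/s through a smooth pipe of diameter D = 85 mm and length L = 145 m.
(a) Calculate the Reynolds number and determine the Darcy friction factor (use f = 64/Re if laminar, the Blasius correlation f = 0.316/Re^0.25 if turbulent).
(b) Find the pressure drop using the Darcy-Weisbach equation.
(a) Re = V·D/ν = 3.15·0.085/1.48e-05 = 18091 → turbulent (Re > 4000); f = 0.316/Re^0.25 = 0.316/18091^0.25 = 0.027247
(b) Darcy-Weisbach: ΔP = f·(L/D)·½ρV²/1000 = 0.027247·(145/0.085)·½·1.225·3.15²/1000 = 0.2825 kPa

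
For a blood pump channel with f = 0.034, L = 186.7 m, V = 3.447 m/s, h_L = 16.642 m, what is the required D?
Formula: h_L = f \frac{L}{D} \frac{V^2}{2g}
Substituting knowns: 16.642 = 0.034·(186.7/D)·3.447²/(2·9.81)
Solving for D: D = 0.034·186.7·3.447²/(2·9.81·16.642) = 0.231 m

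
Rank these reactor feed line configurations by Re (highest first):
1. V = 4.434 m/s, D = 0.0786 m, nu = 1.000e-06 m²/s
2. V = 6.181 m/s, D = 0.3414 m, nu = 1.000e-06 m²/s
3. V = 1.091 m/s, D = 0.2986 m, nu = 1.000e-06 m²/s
Case 1: Re = 348512
Case 2: Re = 2.110e+06
Case 3: Re = 325773
Ranking (highest first): 2, 1, 3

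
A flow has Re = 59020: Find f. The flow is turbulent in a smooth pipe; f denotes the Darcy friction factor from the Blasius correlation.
Formula: f = \frac{0.316}{Re^{0.25}}
f = 0.316/59020^0.25 = 0.02027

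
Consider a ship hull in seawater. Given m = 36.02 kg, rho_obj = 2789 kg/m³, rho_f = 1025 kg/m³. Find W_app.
Formula: W_{app} = mg\left(1 - \frac{\rho_f}{\rho_{obj}}\right)
W_app = 36.02·9.81·(1 − 1025/2789) = 223.5 N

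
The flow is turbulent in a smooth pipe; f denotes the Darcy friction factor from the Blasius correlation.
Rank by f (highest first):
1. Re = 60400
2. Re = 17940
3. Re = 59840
Case 1: f = 0.02016
Case 2: f = 0.0273
Case 3: f = 0.0202
Ranking (highest first): 2, 3, 1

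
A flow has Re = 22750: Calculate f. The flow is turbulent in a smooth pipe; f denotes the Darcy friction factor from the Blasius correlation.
Formula: f = \frac{0.316}{Re^{0.25}}
f = 0.316/22750^0.25 = 0.02573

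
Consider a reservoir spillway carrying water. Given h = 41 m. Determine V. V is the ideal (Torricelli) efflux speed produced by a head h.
Formula: V = \sqrt{2 g h}
V = √(2·9.81·41) = 28.36 m/s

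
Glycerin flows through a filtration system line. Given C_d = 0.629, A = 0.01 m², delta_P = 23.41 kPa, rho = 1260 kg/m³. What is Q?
Formula: Q = C_d A \sqrt{\frac{2 \Delta P}{\rho}}
Q = 0.629·0.01·√(2·(23.41·1000)/1260)·1000 = 38.34 L/s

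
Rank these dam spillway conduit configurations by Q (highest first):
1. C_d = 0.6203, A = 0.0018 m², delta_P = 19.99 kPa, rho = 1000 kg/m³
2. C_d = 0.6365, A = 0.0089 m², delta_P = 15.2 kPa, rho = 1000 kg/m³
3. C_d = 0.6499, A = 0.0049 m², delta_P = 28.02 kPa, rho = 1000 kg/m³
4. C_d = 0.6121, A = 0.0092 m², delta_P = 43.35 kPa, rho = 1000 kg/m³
Case 1: Q = 7.06 L/s
Case 2: Q = 31.23 L/s
Case 3: Q = 23.84 L/s
Case 4: Q = 52.43 L/s
Ranking (highest first): 4, 2, 3, 1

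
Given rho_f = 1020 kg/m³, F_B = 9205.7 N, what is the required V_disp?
Formula: F_B = \rho_f g V_{disp}
Substituting knowns: 9205.7 = 1020·9.81·V_disp
Solving for V_disp: V_disp = 9205.7/(1020·9.81) = 0.92 m³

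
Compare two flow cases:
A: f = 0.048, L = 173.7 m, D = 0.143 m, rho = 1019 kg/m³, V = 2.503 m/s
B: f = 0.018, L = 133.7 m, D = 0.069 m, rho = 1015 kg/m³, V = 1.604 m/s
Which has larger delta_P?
delta_P(A) = 186.1 kPa, delta_P(B) = 45.54 kPa. Answer: A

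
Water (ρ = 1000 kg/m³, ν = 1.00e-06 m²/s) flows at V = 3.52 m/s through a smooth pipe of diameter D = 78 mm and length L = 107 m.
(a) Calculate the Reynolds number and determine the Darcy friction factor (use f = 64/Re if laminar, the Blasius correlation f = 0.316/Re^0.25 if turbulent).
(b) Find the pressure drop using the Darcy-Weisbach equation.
(a) Re = V·D/ν = 3.52·0.078/1.00e-06 = 274560 → turbulent (Re > 4000); f = 0.316/Re^0.25 = 0.316/274560^0.25 = 0.013805 (Blasius is strictly valid for Re ≲ 1e5; used here as the smooth-pipe estimate the problem specifies)
(b) Darcy-Weisbach: ΔP = f·(L/D)·½ρV²/1000 = 0.013805·(107/0.078)·½·1000·3.52²/1000 = 117.3 kPa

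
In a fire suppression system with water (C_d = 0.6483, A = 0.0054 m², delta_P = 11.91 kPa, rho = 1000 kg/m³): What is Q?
Formula: Q = C_d A \sqrt{\frac{2 \Delta P}{\rho}}
Q = 0.6483·0.0054·√(2·(11.91·1000)/1000)·1000 = 17.09 L/s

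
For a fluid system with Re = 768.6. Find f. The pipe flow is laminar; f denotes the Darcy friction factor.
Formula: f = \frac{64}{Re}
f = 64/768.6 = 0.08327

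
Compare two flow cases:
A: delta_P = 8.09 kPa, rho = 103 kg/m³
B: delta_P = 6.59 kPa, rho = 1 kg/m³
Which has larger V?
V(A) = 12.53 m/s, V(B) = 114.8 m/s. Answer: B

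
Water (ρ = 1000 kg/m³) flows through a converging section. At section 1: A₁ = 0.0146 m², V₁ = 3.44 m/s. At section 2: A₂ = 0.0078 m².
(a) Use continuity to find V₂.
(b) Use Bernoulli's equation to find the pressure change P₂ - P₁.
(a) Continuity: A₁V₁=A₂V₂ -> V₂=A₁V₁/A₂=0.0146*3.44/0.0078=6.44 m/s
(b) Bernoulli: P₂-P₁=0.5*rho*(V₁^2-V₂^2)/1000=0.5*1000*(3.44^2-6.44^2)/1000=-14.82 kPa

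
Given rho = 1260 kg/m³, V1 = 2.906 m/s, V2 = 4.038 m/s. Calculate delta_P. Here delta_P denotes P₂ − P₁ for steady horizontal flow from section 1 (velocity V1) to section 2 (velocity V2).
Formula: \Delta P = \frac{1}{2} \rho (V_1^2 - V_2^2)
delta_P = 0.5·1260·(2.906² − 4.038²)/1000 = -4.952 kPa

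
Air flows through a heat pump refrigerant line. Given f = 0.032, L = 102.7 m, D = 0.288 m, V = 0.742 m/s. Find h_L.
Formula: h_L = f \frac{L}{D} \frac{V^2}{2g}
h_L = 0.032·(102.7/0.288)·0.742²/(2·9.81) = 0.3202 m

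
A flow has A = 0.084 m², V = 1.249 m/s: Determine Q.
Formula: Q = A V
Q = 0.084·1.249·1000 = 104.9 L/s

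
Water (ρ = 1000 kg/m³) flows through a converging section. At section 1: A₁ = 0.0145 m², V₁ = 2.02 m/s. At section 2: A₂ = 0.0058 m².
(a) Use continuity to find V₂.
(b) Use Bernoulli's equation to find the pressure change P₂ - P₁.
(a) Continuity: A₁V₁=A₂V₂ -> V₂=A₁V₁/A₂=0.0145*2.02/0.0058=5.05 m/s
(b) Bernoulli: P₂-P₁=0.5*rho*(V₁^2-V₂^2)/1000=0.5*1000*(2.02^2-5.05^2)/1000=-10.71 kPa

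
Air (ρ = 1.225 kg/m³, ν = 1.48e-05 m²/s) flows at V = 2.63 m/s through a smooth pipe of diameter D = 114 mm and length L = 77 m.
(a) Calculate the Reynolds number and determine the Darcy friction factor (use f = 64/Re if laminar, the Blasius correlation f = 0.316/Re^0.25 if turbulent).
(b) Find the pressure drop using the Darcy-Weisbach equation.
(a) Re = V·D/ν = 2.63·0.114/1.48e-05 = 20258 → turbulent (Re > 4000); f = 0.316/Re^0.25 = 0.316/20258^0.25 = 0.026487
(b) Darcy-Weisbach: ΔP = f·(L/D)·½ρV²/1000 = 0.026487·(77/0.114)·½·1.225·2.63²/1000 = 0.07579 kPa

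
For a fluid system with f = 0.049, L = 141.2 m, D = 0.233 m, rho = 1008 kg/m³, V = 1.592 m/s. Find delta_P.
Formula: \Delta P = f \frac{L}{D} \frac{\rho V^2}{2}
delta_P = 0.049·(141.2/0.233)·0.5·1008·1.592²/1000 = 37.93 kPa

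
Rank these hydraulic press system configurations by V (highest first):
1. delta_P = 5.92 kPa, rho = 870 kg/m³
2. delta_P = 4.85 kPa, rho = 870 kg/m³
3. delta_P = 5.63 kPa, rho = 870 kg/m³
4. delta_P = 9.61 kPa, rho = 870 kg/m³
Case 1: V = 3.689 m/s
Case 2: V = 3.339 m/s
Case 3: V = 3.598 m/s
Case 4: V = 4.7 m/s
Ranking (highest first): 4, 1, 3, 2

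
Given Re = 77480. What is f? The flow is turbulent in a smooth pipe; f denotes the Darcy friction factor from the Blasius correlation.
Formula: f = \frac{0.316}{Re^{0.25}}
f = 0.316/77480^0.25 = 0.01894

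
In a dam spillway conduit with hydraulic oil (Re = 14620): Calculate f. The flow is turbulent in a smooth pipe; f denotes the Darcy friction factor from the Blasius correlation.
Formula: f = \frac{0.316}{Re^{0.25}}
f = 0.316/14620^0.25 = 0.02874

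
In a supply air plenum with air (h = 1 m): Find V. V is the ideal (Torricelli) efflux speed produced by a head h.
Formula: V = \sqrt{2 g h}
V = √(2·9.81·1) = 4.429 m/s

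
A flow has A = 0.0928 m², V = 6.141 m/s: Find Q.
Formula: Q = A V
Q = 0.0928·6.141·1000 = 569.9 L/s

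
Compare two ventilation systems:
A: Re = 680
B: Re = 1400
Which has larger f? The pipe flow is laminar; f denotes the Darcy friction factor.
f(A) = 0.09412, f(B) = 0.04571. Answer: A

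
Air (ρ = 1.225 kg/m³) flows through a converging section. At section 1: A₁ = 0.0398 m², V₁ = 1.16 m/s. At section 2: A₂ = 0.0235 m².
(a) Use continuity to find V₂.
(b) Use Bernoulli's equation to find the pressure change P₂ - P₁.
(a) Continuity: A₁V₁=A₂V₂ -> V₂=A₁V₁/A₂=0.0398*1.16/0.0235=1.96 m/s
(b) Bernoulli: P₂-P₁=0.5*rho*(V₁^2-V₂^2)/1000=0.5*1.225*(1.16^2-1.96^2)/1000=-0.001529 kPa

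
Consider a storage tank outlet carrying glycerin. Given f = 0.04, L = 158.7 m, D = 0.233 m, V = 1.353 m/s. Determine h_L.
Formula: h_L = f \frac{L}{D} \frac{V^2}{2g}
h_L = 0.04·(158.7/0.233)·1.353²/(2·9.81) = 2.542 m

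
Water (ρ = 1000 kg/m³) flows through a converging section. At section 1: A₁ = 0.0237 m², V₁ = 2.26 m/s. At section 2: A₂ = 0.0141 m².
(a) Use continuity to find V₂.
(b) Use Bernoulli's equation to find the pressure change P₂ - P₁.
(a) Continuity: A₁V₁=A₂V₂ -> V₂=A₁V₁/A₂=0.0237*2.26/0.0141=3.80 m/s
(b) Bernoulli: P₂-P₁=0.5*rho*(V₁^2-V₂^2)/1000=0.5*1000*(2.26^2-3.80^2)/1000=-4.666 kPa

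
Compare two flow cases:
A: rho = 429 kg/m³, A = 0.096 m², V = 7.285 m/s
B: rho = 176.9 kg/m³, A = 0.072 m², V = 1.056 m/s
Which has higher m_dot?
m_dot(A) = 300 kg/s, m_dot(B) = 13.45 kg/s. Answer: A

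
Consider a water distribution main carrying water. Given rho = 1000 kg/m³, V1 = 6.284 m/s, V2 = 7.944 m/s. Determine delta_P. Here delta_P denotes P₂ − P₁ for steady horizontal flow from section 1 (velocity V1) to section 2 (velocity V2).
Formula: \Delta P = \frac{1}{2} \rho (V_1^2 - V_2^2)
delta_P = 0.5·1000·(6.284² − 7.944²)/1000 = -11.81 kPa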